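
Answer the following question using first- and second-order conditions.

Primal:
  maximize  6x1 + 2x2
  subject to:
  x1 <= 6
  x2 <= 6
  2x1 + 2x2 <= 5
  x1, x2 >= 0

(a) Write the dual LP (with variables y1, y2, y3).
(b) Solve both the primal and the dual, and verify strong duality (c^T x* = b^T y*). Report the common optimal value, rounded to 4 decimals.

The standard primal-dual pair for 'max c^T x s.t. A x <= b, x >= 0' is:
  Dual:  min b^T y  s.t.  A^T y >= c,  y >= 0.

So the dual LP is:
  minimize  6y1 + 6y2 + 5y3
  subject to:
    y1 + 2y3 >= 6
    y2 + 2y3 >= 2
    y1, y2, y3 >= 0

Solving the primal: x* = (2.5, 0).
  primal value c^T x* = 15.
Solving the dual: y* = (0, 0, 3).
  dual value b^T y* = 15.
Strong duality: c^T x* = b^T y*. Confirmed.

15


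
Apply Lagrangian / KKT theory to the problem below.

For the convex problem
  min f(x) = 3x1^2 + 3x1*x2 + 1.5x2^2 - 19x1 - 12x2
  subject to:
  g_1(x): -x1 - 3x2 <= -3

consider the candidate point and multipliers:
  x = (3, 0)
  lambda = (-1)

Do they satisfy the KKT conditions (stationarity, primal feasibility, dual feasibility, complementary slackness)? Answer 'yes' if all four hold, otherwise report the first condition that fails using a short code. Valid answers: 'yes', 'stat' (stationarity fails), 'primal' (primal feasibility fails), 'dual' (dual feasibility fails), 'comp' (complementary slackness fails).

Gradient of f: grad f(x) = Q x + c = (-1, -3)
Constraint values g_i(x) = a_i^T x - b_i:
  g_1((3, 0)) = 0
Stationarity residual: grad f(x) + sum_i lambda_i a_i = (0, 0)
  -> stationarity OK
Primal feasibility (all g_i <= 0): OK
Dual feasibility (all lambda_i >= 0): FAILS
Complementary slackness (lambda_i * g_i(x) = 0 for all i): OK

Verdict: the first failing condition is dual_feasibility -> dual.

dual


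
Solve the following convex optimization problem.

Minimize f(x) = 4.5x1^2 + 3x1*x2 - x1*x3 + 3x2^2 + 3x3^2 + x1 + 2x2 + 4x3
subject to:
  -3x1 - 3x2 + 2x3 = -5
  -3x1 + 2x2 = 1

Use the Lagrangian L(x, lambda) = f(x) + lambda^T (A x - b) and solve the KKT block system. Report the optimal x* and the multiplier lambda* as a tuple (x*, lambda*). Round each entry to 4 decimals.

Form the Lagrangian:
  L(x, lambda) = (1/2) x^T Q x + c^T x + lambda^T (A x - b)
Stationarity (grad_x L = 0): Q x + c + A^T lambda = 0.
Primal feasibility: A x = b.

This gives the KKT block system:
  [ Q   A^T ] [ x     ]   [-c ]
  [ A    0  ] [ lambda ] = [ b ]

Solving the linear system:
  x*      = (0.1165, 0.6747, -1.3131)
  lambda* = (1.9977, -0.2024)
  f(x*)   = 3.2021

x* = (0.1165, 0.6747, -1.3131), lambda* = (1.9977, -0.2024)


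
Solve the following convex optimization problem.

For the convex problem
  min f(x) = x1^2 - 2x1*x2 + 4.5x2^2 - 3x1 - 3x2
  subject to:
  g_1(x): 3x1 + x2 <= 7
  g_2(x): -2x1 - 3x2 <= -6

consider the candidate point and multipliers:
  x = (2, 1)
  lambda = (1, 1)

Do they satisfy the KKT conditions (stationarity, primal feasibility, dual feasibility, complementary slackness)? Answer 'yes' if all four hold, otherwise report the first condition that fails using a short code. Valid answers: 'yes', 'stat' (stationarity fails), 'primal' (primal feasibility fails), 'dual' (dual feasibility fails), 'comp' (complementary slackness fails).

Gradient of f: grad f(x) = Q x + c = (-1, 2)
Constraint values g_i(x) = a_i^T x - b_i:
  g_1((2, 1)) = 0
  g_2((2, 1)) = -1
Stationarity residual: grad f(x) + sum_i lambda_i a_i = (0, 0)
  -> stationarity OK
Primal feasibility (all g_i <= 0): OK
Dual feasibility (all lambda_i >= 0): OK
Complementary slackness (lambda_i * g_i(x) = 0 for all i): FAILS

Verdict: the first failing condition is complementary_slackness -> comp.

comp


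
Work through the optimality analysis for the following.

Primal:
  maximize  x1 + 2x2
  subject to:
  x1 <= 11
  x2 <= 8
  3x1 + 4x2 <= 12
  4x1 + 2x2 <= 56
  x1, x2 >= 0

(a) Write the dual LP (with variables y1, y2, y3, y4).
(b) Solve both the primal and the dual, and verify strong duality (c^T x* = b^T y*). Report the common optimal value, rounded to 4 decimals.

The standard primal-dual pair for 'max c^T x s.t. A x <= b, x >= 0' is:
  Dual:  min b^T y  s.t.  A^T y >= c,  y >= 0.

So the dual LP is:
  minimize  11y1 + 8y2 + 12y3 + 56y4
  subject to:
    y1 + 3y3 + 4y4 >= 1
    y2 + 4y3 + 2y4 >= 2
    y1, y2, y3, y4 >= 0

Solving the primal: x* = (0, 3).
  primal value c^T x* = 6.
Solving the dual: y* = (0, 0, 0.5, 0).
  dual value b^T y* = 6.
Strong duality: c^T x* = b^T y*. Confirmed.

6


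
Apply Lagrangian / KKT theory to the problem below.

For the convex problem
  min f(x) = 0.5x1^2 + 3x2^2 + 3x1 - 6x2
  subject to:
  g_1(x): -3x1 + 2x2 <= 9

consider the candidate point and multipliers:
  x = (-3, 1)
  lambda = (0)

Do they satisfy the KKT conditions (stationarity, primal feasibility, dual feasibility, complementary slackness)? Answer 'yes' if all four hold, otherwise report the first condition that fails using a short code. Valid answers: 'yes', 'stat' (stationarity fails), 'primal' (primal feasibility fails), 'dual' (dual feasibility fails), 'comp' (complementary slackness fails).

Gradient of f: grad f(x) = Q x + c = (0, 0)
Constraint values g_i(x) = a_i^T x - b_i:
  g_1((-3, 1)) = 2
Stationarity residual: grad f(x) + sum_i lambda_i a_i = (0, 0)
  -> stationarity OK
Primal feasibility (all g_i <= 0): FAILS
Dual feasibility (all lambda_i >= 0): OK
Complementary slackness (lambda_i * g_i(x) = 0 for all i): OK

Verdict: the first failing condition is primal_feasibility -> primal.

primal


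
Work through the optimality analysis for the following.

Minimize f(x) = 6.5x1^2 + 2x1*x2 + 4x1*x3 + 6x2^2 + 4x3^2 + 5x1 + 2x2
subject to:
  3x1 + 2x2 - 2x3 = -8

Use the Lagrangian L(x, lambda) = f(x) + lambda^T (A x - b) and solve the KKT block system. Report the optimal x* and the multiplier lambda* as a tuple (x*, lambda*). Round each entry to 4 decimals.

Form the Lagrangian:
  L(x, lambda) = (1/2) x^T Q x + c^T x + lambda^T (A x - b)
Stationarity (grad_x L = 0): Q x + c + A^T lambda = 0.
Primal feasibility: A x = b.

This gives the KKT block system:
  [ Q   A^T ] [ x     ]   [-c ]
  [ A    0  ] [ lambda ] = [ b ]

Solving the linear system:
  x*      = (-1.4328, -0.4104, 1.4403)
  lambda* = (2.8955)
  f(x*)   = 7.5896

x* = (-1.4328, -0.4104, 1.4403), lambda* = (2.8955)


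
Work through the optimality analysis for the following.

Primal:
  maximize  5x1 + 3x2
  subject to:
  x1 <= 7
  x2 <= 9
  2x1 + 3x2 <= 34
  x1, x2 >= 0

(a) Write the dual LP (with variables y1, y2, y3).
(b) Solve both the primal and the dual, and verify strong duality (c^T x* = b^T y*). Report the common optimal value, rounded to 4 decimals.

The standard primal-dual pair for 'max c^T x s.t. A x <= b, x >= 0' is:
  Dual:  min b^T y  s.t.  A^T y >= c,  y >= 0.

So the dual LP is:
  minimize  7y1 + 9y2 + 34y3
  subject to:
    y1 + 2y3 >= 5
    y2 + 3y3 >= 3
    y1, y2, y3 >= 0

Solving the primal: x* = (7, 6.6667).
  primal value c^T x* = 55.
Solving the dual: y* = (3, 0, 1).
  dual value b^T y* = 55.
Strong duality: c^T x* = b^T y*. Confirmed.

55


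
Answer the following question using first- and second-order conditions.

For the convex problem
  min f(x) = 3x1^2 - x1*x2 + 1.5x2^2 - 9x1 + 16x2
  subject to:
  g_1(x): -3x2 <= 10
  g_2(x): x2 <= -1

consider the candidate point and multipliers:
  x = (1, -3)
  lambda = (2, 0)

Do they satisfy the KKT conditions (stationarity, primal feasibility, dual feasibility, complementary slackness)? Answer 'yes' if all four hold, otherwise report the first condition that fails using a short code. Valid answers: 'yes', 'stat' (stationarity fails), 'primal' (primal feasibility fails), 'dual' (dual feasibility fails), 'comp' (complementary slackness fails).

Gradient of f: grad f(x) = Q x + c = (0, 6)
Constraint values g_i(x) = a_i^T x - b_i:
  g_1((1, -3)) = -1
  g_2((1, -3)) = -2
Stationarity residual: grad f(x) + sum_i lambda_i a_i = (0, 0)
  -> stationarity OK
Primal feasibility (all g_i <= 0): OK
Dual feasibility (all lambda_i >= 0): OK
Complementary slackness (lambda_i * g_i(x) = 0 for all i): FAILS

Verdict: the first failing condition is complementary_slackness -> comp.

comp


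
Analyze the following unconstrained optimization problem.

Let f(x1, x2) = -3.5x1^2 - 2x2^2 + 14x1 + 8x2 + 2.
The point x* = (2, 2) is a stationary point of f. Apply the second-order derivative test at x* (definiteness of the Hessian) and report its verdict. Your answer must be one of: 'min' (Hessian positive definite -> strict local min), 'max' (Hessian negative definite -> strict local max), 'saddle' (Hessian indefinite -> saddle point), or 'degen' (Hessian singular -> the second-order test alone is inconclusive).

Compute the Hessian H = grad^2 f:
  H = [[-7, 0], [0, -4]]
Verify stationarity: grad f(x*) = H x* + g = (0, 0).
Eigenvalues of H: -7, -4.
Both eigenvalues < 0, so H is negative definite -> x* is a strict local max.

max


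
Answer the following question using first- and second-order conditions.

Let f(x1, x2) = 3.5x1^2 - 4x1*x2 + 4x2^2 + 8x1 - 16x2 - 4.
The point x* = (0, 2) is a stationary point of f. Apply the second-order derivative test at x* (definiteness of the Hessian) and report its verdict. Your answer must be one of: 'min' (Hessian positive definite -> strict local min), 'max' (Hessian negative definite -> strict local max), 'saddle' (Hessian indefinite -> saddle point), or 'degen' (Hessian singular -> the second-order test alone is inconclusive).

Compute the Hessian H = grad^2 f:
  H = [[7, -4], [-4, 8]]
Verify stationarity: grad f(x*) = H x* + g = (0, 0).
Eigenvalues of H: 3.4689, 11.5311.
Both eigenvalues > 0, so H is positive definite -> x* is a strict local min.

min


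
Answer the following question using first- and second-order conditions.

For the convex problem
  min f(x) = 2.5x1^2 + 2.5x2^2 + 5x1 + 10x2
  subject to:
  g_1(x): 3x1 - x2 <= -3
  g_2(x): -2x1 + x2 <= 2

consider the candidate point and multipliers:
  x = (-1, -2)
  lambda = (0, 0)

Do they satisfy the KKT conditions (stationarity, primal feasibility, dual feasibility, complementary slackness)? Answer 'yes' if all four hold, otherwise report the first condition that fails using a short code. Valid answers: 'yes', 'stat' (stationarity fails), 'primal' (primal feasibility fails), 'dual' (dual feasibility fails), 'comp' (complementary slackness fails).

Gradient of f: grad f(x) = Q x + c = (0, 0)
Constraint values g_i(x) = a_i^T x - b_i:
  g_1((-1, -2)) = 2
  g_2((-1, -2)) = -2
Stationarity residual: grad f(x) + sum_i lambda_i a_i = (0, 0)
  -> stationarity OK
Primal feasibility (all g_i <= 0): FAILS
Dual feasibility (all lambda_i >= 0): OK
Complementary slackness (lambda_i * g_i(x) = 0 for all i): OK

Verdict: the first failing condition is primal_feasibility -> primal.

primal


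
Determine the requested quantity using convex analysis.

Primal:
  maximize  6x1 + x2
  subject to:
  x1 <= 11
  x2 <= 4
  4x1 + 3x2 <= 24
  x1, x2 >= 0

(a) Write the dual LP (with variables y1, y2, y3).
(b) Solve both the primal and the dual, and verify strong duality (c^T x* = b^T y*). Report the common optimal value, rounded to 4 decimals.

The standard primal-dual pair for 'max c^T x s.t. A x <= b, x >= 0' is:
  Dual:  min b^T y  s.t.  A^T y >= c,  y >= 0.

So the dual LP is:
  minimize  11y1 + 4y2 + 24y3
  subject to:
    y1 + 4y3 >= 6
    y2 + 3y3 >= 1
    y1, y2, y3 >= 0

Solving the primal: x* = (6, 0).
  primal value c^T x* = 36.
Solving the dual: y* = (0, 0, 1.5).
  dual value b^T y* = 36.
Strong duality: c^T x* = b^T y*. Confirmed.

36


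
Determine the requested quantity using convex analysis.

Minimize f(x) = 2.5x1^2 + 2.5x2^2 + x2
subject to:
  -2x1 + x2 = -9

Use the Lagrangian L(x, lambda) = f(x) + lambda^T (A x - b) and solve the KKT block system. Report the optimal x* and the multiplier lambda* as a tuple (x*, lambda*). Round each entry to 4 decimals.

Form the Lagrangian:
  L(x, lambda) = (1/2) x^T Q x + c^T x + lambda^T (A x - b)
Stationarity (grad_x L = 0): Q x + c + A^T lambda = 0.
Primal feasibility: A x = b.

This gives the KKT block system:
  [ Q   A^T ] [ x     ]   [-c ]
  [ A    0  ] [ lambda ] = [ b ]

Solving the linear system:
  x*      = (3.52, -1.96)
  lambda* = (8.8)
  f(x*)   = 38.62

x* = (3.52, -1.96), lambda* = (8.8)


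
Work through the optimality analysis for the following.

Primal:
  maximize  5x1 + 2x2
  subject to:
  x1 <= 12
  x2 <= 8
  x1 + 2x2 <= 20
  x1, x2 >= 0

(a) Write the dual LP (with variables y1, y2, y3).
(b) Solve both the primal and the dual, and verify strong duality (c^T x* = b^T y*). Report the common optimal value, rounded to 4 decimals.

The standard primal-dual pair for 'max c^T x s.t. A x <= b, x >= 0' is:
  Dual:  min b^T y  s.t.  A^T y >= c,  y >= 0.

So the dual LP is:
  minimize  12y1 + 8y2 + 20y3
  subject to:
    y1 + y3 >= 5
    y2 + 2y3 >= 2
    y1, y2, y3 >= 0

Solving the primal: x* = (12, 4).
  primal value c^T x* = 68.
Solving the dual: y* = (4, 0, 1).
  dual value b^T y* = 68.
Strong duality: c^T x* = b^T y*. Confirmed.

68


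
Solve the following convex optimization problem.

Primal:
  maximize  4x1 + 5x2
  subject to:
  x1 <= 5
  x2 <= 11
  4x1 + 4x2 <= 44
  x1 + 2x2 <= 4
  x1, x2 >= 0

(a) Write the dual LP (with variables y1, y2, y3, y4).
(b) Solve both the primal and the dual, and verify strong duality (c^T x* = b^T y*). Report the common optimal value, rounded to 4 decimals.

The standard primal-dual pair for 'max c^T x s.t. A x <= b, x >= 0' is:
  Dual:  min b^T y  s.t.  A^T y >= c,  y >= 0.

So the dual LP is:
  minimize  5y1 + 11y2 + 44y3 + 4y4
  subject to:
    y1 + 4y3 + y4 >= 4
    y2 + 4y3 + 2y4 >= 5
    y1, y2, y3, y4 >= 0

Solving the primal: x* = (4, 0).
  primal value c^T x* = 16.
Solving the dual: y* = (0, 0, 0, 4).
  dual value b^T y* = 16.
Strong duality: c^T x* = b^T y*. Confirmed.

16


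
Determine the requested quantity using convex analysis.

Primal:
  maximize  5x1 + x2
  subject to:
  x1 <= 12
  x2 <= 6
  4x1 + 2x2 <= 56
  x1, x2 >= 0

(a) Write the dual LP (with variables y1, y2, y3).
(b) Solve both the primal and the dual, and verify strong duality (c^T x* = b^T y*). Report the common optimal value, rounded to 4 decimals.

The standard primal-dual pair for 'max c^T x s.t. A x <= b, x >= 0' is:
  Dual:  min b^T y  s.t.  A^T y >= c,  y >= 0.

So the dual LP is:
  minimize  12y1 + 6y2 + 56y3
  subject to:
    y1 + 4y3 >= 5
    y2 + 2y3 >= 1
    y1, y2, y3 >= 0

Solving the primal: x* = (12, 4).
  primal value c^T x* = 64.
Solving the dual: y* = (3, 0, 0.5).
  dual value b^T y* = 64.
Strong duality: c^T x* = b^T y*. Confirmed.

64


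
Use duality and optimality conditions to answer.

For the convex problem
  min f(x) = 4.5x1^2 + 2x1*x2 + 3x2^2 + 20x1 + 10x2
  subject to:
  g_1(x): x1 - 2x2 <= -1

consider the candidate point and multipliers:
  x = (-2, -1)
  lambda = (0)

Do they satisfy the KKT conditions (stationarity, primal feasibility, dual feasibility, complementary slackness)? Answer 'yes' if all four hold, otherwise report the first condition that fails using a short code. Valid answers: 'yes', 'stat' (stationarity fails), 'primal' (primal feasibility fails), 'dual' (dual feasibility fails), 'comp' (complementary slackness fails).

Gradient of f: grad f(x) = Q x + c = (0, 0)
Constraint values g_i(x) = a_i^T x - b_i:
  g_1((-2, -1)) = 1
Stationarity residual: grad f(x) + sum_i lambda_i a_i = (0, 0)
  -> stationarity OK
Primal feasibility (all g_i <= 0): FAILS
Dual feasibility (all lambda_i >= 0): OK
Complementary slackness (lambda_i * g_i(x) = 0 for all i): OK

Verdict: the first failing condition is primal_feasibility -> primal.

primal


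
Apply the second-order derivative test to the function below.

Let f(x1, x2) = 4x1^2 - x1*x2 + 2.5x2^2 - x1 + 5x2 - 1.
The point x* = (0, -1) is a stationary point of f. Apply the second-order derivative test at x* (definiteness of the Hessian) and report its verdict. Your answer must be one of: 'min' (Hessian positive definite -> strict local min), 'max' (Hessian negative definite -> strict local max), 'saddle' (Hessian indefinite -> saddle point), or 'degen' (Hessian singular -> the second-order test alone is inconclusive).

Compute the Hessian H = grad^2 f:
  H = [[8, -1], [-1, 5]]
Verify stationarity: grad f(x*) = H x* + g = (0, 0).
Eigenvalues of H: 4.6972, 8.3028.
Both eigenvalues > 0, so H is positive definite -> x* is a strict local min.

min


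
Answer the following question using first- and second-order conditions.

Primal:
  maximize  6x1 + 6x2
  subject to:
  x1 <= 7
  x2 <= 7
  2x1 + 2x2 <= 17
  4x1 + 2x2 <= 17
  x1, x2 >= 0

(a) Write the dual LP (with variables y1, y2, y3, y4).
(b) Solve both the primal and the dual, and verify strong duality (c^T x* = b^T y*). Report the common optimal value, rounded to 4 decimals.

The standard primal-dual pair for 'max c^T x s.t. A x <= b, x >= 0' is:
  Dual:  min b^T y  s.t.  A^T y >= c,  y >= 0.

So the dual LP is:
  minimize  7y1 + 7y2 + 17y3 + 17y4
  subject to:
    y1 + 2y3 + 4y4 >= 6
    y2 + 2y3 + 2y4 >= 6
    y1, y2, y3, y4 >= 0

Solving the primal: x* = (0.75, 7).
  primal value c^T x* = 46.5.
Solving the dual: y* = (0, 3, 0, 1.5).
  dual value b^T y* = 46.5.
Strong duality: c^T x* = b^T y*. Confirmed.

46.5


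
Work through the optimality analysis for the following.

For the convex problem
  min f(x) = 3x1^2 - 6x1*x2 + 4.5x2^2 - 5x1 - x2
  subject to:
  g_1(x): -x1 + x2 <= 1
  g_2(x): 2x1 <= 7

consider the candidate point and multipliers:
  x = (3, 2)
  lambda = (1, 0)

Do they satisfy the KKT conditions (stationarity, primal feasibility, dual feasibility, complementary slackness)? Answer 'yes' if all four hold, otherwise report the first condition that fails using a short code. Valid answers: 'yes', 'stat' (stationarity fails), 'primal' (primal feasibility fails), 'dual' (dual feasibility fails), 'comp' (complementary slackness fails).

Gradient of f: grad f(x) = Q x + c = (1, -1)
Constraint values g_i(x) = a_i^T x - b_i:
  g_1((3, 2)) = -2
  g_2((3, 2)) = -1
Stationarity residual: grad f(x) + sum_i lambda_i a_i = (0, 0)
  -> stationarity OK
Primal feasibility (all g_i <= 0): OK
Dual feasibility (all lambda_i >= 0): OK
Complementary slackness (lambda_i * g_i(x) = 0 for all i): FAILS

Verdict: the first failing condition is complementary_slackness -> comp.

comp


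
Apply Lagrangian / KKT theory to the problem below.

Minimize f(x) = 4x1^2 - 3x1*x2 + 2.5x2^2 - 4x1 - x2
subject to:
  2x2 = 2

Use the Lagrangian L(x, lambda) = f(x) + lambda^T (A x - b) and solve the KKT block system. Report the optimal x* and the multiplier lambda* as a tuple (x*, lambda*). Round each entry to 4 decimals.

Form the Lagrangian:
  L(x, lambda) = (1/2) x^T Q x + c^T x + lambda^T (A x - b)
Stationarity (grad_x L = 0): Q x + c + A^T lambda = 0.
Primal feasibility: A x = b.

This gives the KKT block system:
  [ Q   A^T ] [ x     ]   [-c ]
  [ A    0  ] [ lambda ] = [ b ]

Solving the linear system:
  x*      = (0.875, 1)
  lambda* = (-0.6875)
  f(x*)   = -1.5625

x* = (0.875, 1), lambda* = (-0.6875)


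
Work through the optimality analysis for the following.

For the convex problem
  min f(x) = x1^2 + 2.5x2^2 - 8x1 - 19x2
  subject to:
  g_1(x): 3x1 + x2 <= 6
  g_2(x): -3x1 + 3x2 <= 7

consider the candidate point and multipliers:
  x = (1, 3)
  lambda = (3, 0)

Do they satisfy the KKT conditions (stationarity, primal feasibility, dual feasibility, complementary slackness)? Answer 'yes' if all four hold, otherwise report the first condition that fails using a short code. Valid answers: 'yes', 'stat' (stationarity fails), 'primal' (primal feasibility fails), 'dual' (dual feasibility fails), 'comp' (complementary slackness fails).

Gradient of f: grad f(x) = Q x + c = (-6, -4)
Constraint values g_i(x) = a_i^T x - b_i:
  g_1((1, 3)) = 0
  g_2((1, 3)) = -1
Stationarity residual: grad f(x) + sum_i lambda_i a_i = (3, -1)
  -> stationarity FAILS
Primal feasibility (all g_i <= 0): OK
Dual feasibility (all lambda_i >= 0): OK
Complementary slackness (lambda_i * g_i(x) = 0 for all i): OK

Verdict: the first failing condition is stationarity -> stat.

stat


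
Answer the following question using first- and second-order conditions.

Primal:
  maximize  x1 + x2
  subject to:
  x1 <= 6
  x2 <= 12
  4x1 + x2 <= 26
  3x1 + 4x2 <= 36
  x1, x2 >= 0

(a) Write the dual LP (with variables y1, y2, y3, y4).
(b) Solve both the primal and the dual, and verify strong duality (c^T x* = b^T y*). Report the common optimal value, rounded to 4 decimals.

The standard primal-dual pair for 'max c^T x s.t. A x <= b, x >= 0' is:
  Dual:  min b^T y  s.t.  A^T y >= c,  y >= 0.

So the dual LP is:
  minimize  6y1 + 12y2 + 26y3 + 36y4
  subject to:
    y1 + 4y3 + 3y4 >= 1
    y2 + y3 + 4y4 >= 1
    y1, y2, y3, y4 >= 0

Solving the primal: x* = (5.2308, 5.0769).
  primal value c^T x* = 10.3077.
Solving the dual: y* = (0, 0, 0.0769, 0.2308).
  dual value b^T y* = 10.3077.
Strong duality: c^T x* = b^T y*. Confirmed.

10.3077


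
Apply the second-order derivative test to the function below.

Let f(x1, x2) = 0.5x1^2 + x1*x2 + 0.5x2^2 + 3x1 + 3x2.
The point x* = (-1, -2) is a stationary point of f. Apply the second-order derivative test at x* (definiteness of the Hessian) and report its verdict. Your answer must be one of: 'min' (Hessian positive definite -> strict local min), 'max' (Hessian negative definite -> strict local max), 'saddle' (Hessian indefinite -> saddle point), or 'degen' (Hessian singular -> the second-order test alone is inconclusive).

Compute the Hessian H = grad^2 f:
  H = [[1, 1], [1, 1]]
Verify stationarity: grad f(x*) = H x* + g = (0, 0).
Eigenvalues of H: 0, 2.
H has a zero eigenvalue (singular; positive semidefinite but not definite), so H is neither positive definite, negative definite, nor indefinite. The second-order test alone is inconclusive -> degen.
(Indeed, f is constant along the null direction of H through x*, so x* is not a strict local extremum.)

degen


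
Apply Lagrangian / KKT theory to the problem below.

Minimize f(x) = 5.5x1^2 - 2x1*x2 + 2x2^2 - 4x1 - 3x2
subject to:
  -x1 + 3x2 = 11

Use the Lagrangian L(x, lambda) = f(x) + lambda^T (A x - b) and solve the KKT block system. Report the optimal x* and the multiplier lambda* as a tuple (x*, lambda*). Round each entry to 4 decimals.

Form the Lagrangian:
  L(x, lambda) = (1/2) x^T Q x + c^T x + lambda^T (A x - b)
Stationarity (grad_x L = 0): Q x + c + A^T lambda = 0.
Primal feasibility: A x = b.

This gives the KKT block system:
  [ Q   A^T ] [ x     ]   [-c ]
  [ A    0  ] [ lambda ] = [ b ]

Solving the linear system:
  x*      = (0.7363, 3.9121)
  lambda* = (-3.7253)
  f(x*)   = 13.1484

x* = (0.7363, 3.9121), lambda* = (-3.7253)


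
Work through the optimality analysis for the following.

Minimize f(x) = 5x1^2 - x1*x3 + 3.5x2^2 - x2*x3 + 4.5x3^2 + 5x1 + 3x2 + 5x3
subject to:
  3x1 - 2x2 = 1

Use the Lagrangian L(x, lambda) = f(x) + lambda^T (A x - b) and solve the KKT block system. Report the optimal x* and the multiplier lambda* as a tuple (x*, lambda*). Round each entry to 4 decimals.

Form the Lagrangian:
  L(x, lambda) = (1/2) x^T Q x + c^T x + lambda^T (A x - b)
Stationarity (grad_x L = 0): Q x + c + A^T lambda = 0.
Primal feasibility: A x = b.

This gives the KKT block system:
  [ Q   A^T ] [ x     ]   [-c ]
  [ A    0  ] [ lambda ] = [ b ]

Solving the linear system:
  x*      = (-0.2306, -0.8459, -0.6752)
  lambda* = (-1.1231)
  f(x*)   = -2.9717

x* = (-0.2306, -0.8459, -0.6752), lambda* = (-1.1231)


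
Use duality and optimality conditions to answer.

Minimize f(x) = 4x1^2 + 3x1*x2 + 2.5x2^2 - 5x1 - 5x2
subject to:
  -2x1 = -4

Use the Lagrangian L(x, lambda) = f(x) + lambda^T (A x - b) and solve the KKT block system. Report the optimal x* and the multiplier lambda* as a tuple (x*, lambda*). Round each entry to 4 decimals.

Form the Lagrangian:
  L(x, lambda) = (1/2) x^T Q x + c^T x + lambda^T (A x - b)
Stationarity (grad_x L = 0): Q x + c + A^T lambda = 0.
Primal feasibility: A x = b.

This gives the KKT block system:
  [ Q   A^T ] [ x     ]   [-c ]
  [ A    0  ] [ lambda ] = [ b ]

Solving the linear system:
  x*      = (2, -0.2)
  lambda* = (5.2)
  f(x*)   = 5.9

x* = (2, -0.2), lambda* = (5.2)


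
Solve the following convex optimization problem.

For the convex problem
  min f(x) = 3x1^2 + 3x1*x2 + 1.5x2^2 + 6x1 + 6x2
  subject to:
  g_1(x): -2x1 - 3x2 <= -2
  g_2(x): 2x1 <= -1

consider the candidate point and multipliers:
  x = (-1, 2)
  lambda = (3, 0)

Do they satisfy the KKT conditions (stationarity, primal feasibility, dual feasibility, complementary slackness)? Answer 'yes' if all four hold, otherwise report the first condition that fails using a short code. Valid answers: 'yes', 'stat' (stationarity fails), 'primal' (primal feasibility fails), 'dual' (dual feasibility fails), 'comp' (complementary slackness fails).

Gradient of f: grad f(x) = Q x + c = (6, 9)
Constraint values g_i(x) = a_i^T x - b_i:
  g_1((-1, 2)) = -2
  g_2((-1, 2)) = -1
Stationarity residual: grad f(x) + sum_i lambda_i a_i = (0, 0)
  -> stationarity OK
Primal feasibility (all g_i <= 0): OK
Dual feasibility (all lambda_i >= 0): OK
Complementary slackness (lambda_i * g_i(x) = 0 for all i): FAILS

Verdict: the first failing condition is complementary_slackness -> comp.

comp


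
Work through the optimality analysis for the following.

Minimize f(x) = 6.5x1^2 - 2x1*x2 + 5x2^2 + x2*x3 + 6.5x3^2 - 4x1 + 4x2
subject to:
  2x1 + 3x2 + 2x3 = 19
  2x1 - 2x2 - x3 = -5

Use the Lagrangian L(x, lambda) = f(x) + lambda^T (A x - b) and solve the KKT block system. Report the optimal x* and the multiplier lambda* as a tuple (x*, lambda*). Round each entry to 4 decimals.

Form the Lagrangian:
  L(x, lambda) = (1/2) x^T Q x + c^T x + lambda^T (A x - b)
Stationarity (grad_x L = 0): Q x + c + A^T lambda = 0.
Primal feasibility: A x = b.

This gives the KKT block system:
  [ Q   A^T ] [ x     ]   [-c ]
  [ A    0  ] [ lambda ] = [ b ]

Solving the linear system:
  x*      = (2.1347, 3.8084, 1.6527)
  lambda* = (-11.1203, 3.053)
  f(x*)   = 116.623

x* = (2.1347, 3.8084, 1.6527), lambda* = (-11.1203, 3.053)


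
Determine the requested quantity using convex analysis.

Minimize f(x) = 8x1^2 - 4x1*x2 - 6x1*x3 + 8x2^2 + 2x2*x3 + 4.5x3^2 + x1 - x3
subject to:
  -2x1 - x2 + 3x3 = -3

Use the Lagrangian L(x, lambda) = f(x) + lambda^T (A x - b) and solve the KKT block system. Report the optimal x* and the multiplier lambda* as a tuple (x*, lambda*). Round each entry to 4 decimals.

Form the Lagrangian:
  L(x, lambda) = (1/2) x^T Q x + c^T x + lambda^T (A x - b)
Stationarity (grad_x L = 0): Q x + c + A^T lambda = 0.
Primal feasibility: A x = b.

This gives the KKT block system:
  [ Q   A^T ] [ x     ]   [-c ]
  [ A    0  ] [ lambda ] = [ b ]

Solving the linear system:
  x*      = (0.0381, 0.2965, -0.8758)
  lambda* = (2.8392)
  f(x*)   = 4.7158

x* = (0.0381, 0.2965, -0.8758), lambda* = (2.8392)


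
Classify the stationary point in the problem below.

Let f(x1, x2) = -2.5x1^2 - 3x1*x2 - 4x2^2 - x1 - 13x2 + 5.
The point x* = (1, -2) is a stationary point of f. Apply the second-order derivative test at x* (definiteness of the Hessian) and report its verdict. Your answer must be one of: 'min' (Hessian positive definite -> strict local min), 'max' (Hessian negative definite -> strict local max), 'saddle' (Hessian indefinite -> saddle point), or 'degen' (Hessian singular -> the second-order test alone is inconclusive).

Compute the Hessian H = grad^2 f:
  H = [[-5, -3], [-3, -8]]
Verify stationarity: grad f(x*) = H x* + g = (0, 0).
Eigenvalues of H: -9.8541, -3.1459.
Both eigenvalues < 0, so H is negative definite -> x* is a strict local max.

max


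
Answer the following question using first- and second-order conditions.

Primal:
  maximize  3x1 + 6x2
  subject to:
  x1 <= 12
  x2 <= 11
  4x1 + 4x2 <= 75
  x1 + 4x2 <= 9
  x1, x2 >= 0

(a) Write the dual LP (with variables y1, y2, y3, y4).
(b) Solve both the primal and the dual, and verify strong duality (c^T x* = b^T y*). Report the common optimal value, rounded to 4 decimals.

The standard primal-dual pair for 'max c^T x s.t. A x <= b, x >= 0' is:
  Dual:  min b^T y  s.t.  A^T y >= c,  y >= 0.

So the dual LP is:
  minimize  12y1 + 11y2 + 75y3 + 9y4
  subject to:
    y1 + 4y3 + y4 >= 3
    y2 + 4y3 + 4y4 >= 6
    y1, y2, y3, y4 >= 0

Solving the primal: x* = (9, 0).
  primal value c^T x* = 27.
Solving the dual: y* = (0, 0, 0, 3).
  dual value b^T y* = 27.
Strong duality: c^T x* = b^T y*. Confirmed.

27


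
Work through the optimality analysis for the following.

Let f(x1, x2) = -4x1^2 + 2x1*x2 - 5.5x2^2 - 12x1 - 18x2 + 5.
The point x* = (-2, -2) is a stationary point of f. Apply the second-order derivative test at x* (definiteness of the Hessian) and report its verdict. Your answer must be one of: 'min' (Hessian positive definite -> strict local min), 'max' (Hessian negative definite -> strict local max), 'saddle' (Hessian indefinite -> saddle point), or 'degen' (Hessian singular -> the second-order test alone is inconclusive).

Compute the Hessian H = grad^2 f:
  H = [[-8, 2], [2, -11]]
Verify stationarity: grad f(x*) = H x* + g = (0, 0).
Eigenvalues of H: -12, -7.
Both eigenvalues < 0, so H is negative definite -> x* is a strict local max.

max


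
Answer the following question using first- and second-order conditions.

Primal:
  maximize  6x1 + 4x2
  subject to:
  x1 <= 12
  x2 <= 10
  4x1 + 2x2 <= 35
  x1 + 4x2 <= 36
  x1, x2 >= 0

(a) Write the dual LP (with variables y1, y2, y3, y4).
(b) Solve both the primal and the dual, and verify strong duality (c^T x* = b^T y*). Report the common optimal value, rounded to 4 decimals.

The standard primal-dual pair for 'max c^T x s.t. A x <= b, x >= 0' is:
  Dual:  min b^T y  s.t.  A^T y >= c,  y >= 0.

So the dual LP is:
  minimize  12y1 + 10y2 + 35y3 + 36y4
  subject to:
    y1 + 4y3 + y4 >= 6
    y2 + 2y3 + 4y4 >= 4
    y1, y2, y3, y4 >= 0

Solving the primal: x* = (4.8571, 7.7857).
  primal value c^T x* = 60.2857.
Solving the dual: y* = (0, 0, 1.4286, 0.2857).
  dual value b^T y* = 60.2857.
Strong duality: c^T x* = b^T y*. Confirmed.

60.2857


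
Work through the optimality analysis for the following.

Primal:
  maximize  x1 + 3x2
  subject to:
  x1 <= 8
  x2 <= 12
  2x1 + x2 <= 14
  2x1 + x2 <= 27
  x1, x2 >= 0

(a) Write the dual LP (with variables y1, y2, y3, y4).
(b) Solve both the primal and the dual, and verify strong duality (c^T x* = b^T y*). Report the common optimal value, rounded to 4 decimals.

The standard primal-dual pair for 'max c^T x s.t. A x <= b, x >= 0' is:
  Dual:  min b^T y  s.t.  A^T y >= c,  y >= 0.

So the dual LP is:
  minimize  8y1 + 12y2 + 14y3 + 27y4
  subject to:
    y1 + 2y3 + 2y4 >= 1
    y2 + y3 + y4 >= 3
    y1, y2, y3, y4 >= 0

Solving the primal: x* = (1, 12).
  primal value c^T x* = 37.
Solving the dual: y* = (0, 2.5, 0.5, 0).
  dual value b^T y* = 37.
Strong duality: c^T x* = b^T y*. Confirmed.

37


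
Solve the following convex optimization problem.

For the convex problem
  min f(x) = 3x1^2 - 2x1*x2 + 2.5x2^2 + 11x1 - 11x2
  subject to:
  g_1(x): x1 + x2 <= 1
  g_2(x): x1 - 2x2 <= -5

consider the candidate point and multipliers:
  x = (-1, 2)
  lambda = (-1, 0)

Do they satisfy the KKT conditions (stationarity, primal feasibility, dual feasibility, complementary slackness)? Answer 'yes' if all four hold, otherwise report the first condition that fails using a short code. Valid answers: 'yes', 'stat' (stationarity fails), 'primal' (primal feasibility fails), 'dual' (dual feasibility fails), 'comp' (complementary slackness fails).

Gradient of f: grad f(x) = Q x + c = (1, 1)
Constraint values g_i(x) = a_i^T x - b_i:
  g_1((-1, 2)) = 0
  g_2((-1, 2)) = 0
Stationarity residual: grad f(x) + sum_i lambda_i a_i = (0, 0)
  -> stationarity OK
Primal feasibility (all g_i <= 0): OK
Dual feasibility (all lambda_i >= 0): FAILS
Complementary slackness (lambda_i * g_i(x) = 0 for all i): OK

Verdict: the first failing condition is dual_feasibility -> dual.

dual


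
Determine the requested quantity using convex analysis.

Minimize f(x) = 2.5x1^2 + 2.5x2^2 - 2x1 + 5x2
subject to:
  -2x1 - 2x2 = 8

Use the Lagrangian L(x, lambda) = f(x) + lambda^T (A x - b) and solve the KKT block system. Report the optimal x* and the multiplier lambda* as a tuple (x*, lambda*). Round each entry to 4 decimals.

Form the Lagrangian:
  L(x, lambda) = (1/2) x^T Q x + c^T x + lambda^T (A x - b)
Stationarity (grad_x L = 0): Q x + c + A^T lambda = 0.
Primal feasibility: A x = b.

This gives the KKT block system:
  [ Q   A^T ] [ x     ]   [-c ]
  [ A    0  ] [ lambda ] = [ b ]

Solving the linear system:
  x*      = (-1.3, -2.7)
  lambda* = (-4.25)
  f(x*)   = 11.55

x* = (-1.3, -2.7), lambda* = (-4.25)


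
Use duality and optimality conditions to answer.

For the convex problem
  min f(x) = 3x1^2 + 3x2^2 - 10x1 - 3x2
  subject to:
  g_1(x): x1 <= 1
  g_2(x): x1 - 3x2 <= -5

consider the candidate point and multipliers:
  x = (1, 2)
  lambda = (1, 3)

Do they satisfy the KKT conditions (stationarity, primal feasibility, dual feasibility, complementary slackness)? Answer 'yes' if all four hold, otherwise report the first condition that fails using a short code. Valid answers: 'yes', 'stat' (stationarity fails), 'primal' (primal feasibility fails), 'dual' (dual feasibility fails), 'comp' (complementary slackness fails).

Gradient of f: grad f(x) = Q x + c = (-4, 9)
Constraint values g_i(x) = a_i^T x - b_i:
  g_1((1, 2)) = 0
  g_2((1, 2)) = 0
Stationarity residual: grad f(x) + sum_i lambda_i a_i = (0, 0)
  -> stationarity OK
Primal feasibility (all g_i <= 0): OK
Dual feasibility (all lambda_i >= 0): OK
Complementary slackness (lambda_i * g_i(x) = 0 for all i): OK

Verdict: yes, KKT holds.

yes


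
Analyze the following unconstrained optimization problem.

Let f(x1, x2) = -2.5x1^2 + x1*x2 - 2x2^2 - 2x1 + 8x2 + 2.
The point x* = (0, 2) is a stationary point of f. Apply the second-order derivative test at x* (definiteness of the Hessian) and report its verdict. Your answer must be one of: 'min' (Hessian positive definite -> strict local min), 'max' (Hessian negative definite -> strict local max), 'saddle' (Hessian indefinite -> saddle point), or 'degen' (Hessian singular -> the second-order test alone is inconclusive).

Compute the Hessian H = grad^2 f:
  H = [[-5, 1], [1, -4]]
Verify stationarity: grad f(x*) = H x* + g = (0, 0).
Eigenvalues of H: -5.618, -3.382.
Both eigenvalues < 0, so H is negative definite -> x* is a strict local max.

max


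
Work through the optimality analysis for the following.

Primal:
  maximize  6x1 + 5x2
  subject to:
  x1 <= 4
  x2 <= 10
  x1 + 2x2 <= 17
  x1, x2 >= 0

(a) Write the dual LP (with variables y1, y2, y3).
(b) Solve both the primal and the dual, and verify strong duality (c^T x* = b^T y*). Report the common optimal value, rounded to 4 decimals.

The standard primal-dual pair for 'max c^T x s.t. A x <= b, x >= 0' is:
  Dual:  min b^T y  s.t.  A^T y >= c,  y >= 0.

So the dual LP is:
  minimize  4y1 + 10y2 + 17y3
  subject to:
    y1 + y3 >= 6
    y2 + 2y3 >= 5
    y1, y2, y3 >= 0

Solving the primal: x* = (4, 6.5).
  primal value c^T x* = 56.5.
Solving the dual: y* = (3.5, 0, 2.5).
  dual value b^T y* = 56.5.
Strong duality: c^T x* = b^T y*. Confirmed.

56.5


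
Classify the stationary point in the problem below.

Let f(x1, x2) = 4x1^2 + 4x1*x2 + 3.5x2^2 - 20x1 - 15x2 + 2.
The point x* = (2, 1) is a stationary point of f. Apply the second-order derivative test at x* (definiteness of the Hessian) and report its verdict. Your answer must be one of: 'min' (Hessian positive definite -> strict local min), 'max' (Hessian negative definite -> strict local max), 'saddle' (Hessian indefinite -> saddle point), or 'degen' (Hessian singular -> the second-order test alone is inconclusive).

Compute the Hessian H = grad^2 f:
  H = [[8, 4], [4, 7]]
Verify stationarity: grad f(x*) = H x* + g = (0, 0).
Eigenvalues of H: 3.4689, 11.5311.
Both eigenvalues > 0, so H is positive definite -> x* is a strict local min.

min


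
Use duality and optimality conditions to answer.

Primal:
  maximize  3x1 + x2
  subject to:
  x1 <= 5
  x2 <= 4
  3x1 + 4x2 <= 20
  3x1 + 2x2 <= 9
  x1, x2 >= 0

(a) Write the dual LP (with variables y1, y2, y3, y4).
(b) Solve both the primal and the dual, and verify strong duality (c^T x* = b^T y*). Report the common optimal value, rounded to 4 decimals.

The standard primal-dual pair for 'max c^T x s.t. A x <= b, x >= 0' is:
  Dual:  min b^T y  s.t.  A^T y >= c,  y >= 0.

So the dual LP is:
  minimize  5y1 + 4y2 + 20y3 + 9y4
  subject to:
    y1 + 3y3 + 3y4 >= 3
    y2 + 4y3 + 2y4 >= 1
    y1, y2, y3, y4 >= 0

Solving the primal: x* = (3, 0).
  primal value c^T x* = 9.
Solving the dual: y* = (0, 0, 0, 1).
  dual value b^T y* = 9.
Strong duality: c^T x* = b^T y*. Confirmed.

9


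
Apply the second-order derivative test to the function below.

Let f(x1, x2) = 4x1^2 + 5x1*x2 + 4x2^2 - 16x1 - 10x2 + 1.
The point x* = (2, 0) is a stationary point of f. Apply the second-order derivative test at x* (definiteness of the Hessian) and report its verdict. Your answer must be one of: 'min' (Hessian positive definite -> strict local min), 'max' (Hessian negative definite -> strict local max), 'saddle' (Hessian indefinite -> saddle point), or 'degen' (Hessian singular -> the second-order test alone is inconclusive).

Compute the Hessian H = grad^2 f:
  H = [[8, 5], [5, 8]]
Verify stationarity: grad f(x*) = H x* + g = (0, 0).
Eigenvalues of H: 3, 13.
Both eigenvalues > 0, so H is positive definite -> x* is a strict local min.

min


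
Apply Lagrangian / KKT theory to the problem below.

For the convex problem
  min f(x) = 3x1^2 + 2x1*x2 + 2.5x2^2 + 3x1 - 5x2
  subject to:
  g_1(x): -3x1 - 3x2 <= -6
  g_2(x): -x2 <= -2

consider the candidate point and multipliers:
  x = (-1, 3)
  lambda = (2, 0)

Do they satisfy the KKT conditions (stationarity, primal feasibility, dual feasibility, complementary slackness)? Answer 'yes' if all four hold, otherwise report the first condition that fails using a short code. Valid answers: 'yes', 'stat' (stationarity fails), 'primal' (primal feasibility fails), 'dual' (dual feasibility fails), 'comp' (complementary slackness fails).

Gradient of f: grad f(x) = Q x + c = (3, 8)
Constraint values g_i(x) = a_i^T x - b_i:
  g_1((-1, 3)) = 0
  g_2((-1, 3)) = -1
Stationarity residual: grad f(x) + sum_i lambda_i a_i = (-3, 2)
  -> stationarity FAILS
Primal feasibility (all g_i <= 0): OK
Dual feasibility (all lambda_i >= 0): OK
Complementary slackness (lambda_i * g_i(x) = 0 for all i): OK

Verdict: the first failing condition is stationarity -> stat.

stat


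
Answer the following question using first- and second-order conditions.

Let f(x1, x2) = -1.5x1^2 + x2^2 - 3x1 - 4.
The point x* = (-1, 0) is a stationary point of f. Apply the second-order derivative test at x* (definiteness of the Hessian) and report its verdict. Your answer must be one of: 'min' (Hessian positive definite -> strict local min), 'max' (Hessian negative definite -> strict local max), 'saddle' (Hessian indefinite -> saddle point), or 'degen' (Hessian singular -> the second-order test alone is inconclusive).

Compute the Hessian H = grad^2 f:
  H = [[-3, 0], [0, 2]]
Verify stationarity: grad f(x*) = H x* + g = (0, 0).
Eigenvalues of H: -3, 2.
Eigenvalues have mixed signs, so H is indefinite -> x* is a saddle point.

saddle


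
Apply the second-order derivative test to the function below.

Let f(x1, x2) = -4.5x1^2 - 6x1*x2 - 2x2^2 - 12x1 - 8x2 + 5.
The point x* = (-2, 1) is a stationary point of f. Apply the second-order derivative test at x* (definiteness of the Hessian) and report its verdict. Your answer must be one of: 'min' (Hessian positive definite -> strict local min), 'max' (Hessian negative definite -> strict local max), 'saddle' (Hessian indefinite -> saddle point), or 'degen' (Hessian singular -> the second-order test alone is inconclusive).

Compute the Hessian H = grad^2 f:
  H = [[-9, -6], [-6, -4]]
Verify stationarity: grad f(x*) = H x* + g = (0, 0).
Eigenvalues of H: -13, 0.
H has a zero eigenvalue (singular; negative semidefinite but not definite), so H is neither positive definite, negative definite, nor indefinite. The second-order test alone is inconclusive -> degen.
(Indeed, f is constant along the null direction of H through x*, so x* is not a strict local extremum.)

degen
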